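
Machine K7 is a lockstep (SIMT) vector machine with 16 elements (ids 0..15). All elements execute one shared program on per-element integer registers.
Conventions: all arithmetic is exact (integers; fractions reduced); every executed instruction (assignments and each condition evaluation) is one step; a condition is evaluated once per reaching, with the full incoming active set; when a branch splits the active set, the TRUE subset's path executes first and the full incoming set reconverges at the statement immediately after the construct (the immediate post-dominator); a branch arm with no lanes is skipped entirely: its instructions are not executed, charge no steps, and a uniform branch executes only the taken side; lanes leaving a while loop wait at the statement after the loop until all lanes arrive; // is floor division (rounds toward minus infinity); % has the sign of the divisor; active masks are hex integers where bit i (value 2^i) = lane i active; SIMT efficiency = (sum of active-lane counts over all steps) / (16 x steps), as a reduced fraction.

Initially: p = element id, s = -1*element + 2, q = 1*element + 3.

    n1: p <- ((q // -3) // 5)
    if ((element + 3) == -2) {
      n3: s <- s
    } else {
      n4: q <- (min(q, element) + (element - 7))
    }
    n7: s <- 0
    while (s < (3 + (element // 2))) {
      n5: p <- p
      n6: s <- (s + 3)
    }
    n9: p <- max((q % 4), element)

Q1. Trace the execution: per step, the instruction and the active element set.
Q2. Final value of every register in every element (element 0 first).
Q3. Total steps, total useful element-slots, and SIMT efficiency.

step 0: p <- ((q // -3) // 5)        0xffff
step 1: eval ((element + 3) == -2)   0xffff
step 2: q <- (min(q, element) + (element - 7)) 0xffff
step 3: s <- 0                       0xffff
step 4: eval (s < (3 + (element // 2))) 0xffff
step 5: p <- p                       0xffff
step 6: s <- (s + 3)                 0xffff
step 7: eval (s < (3 + (element // 2))) 0xffff
step 8: p <- p                       0xfffc
step 9: s <- (s + 3)                 0xfffc
step 10: eval (s < (3 + (element // 2))) 0xfffc
step 11: p <- p                       0xff00
step 12: s <- (s + 3)                 0xff00
step 13: eval (s < (3 + (element // 2))) 0xff00
step 14: p <- p                       0xc000
step 15: s <- (s + 3)                 0xc000
step 16: eval (s < (3 + (element // 2))) 0xc000
step 17: p <- max((q % 4), element)   0xffff

Answer: 18 steps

p: 1,3,2,3,4,5,6,7,8,9,10,11,12,13,14,15
s: 3,3,6,6,6,6,6,6,9,9,9,9,9,9,12,12
q: -7,-5,-3,-1,1,3,5,7,9,11,13,15,17,19,21,23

steps = 18; useful = 216; efficiency = 216/288 = 3/4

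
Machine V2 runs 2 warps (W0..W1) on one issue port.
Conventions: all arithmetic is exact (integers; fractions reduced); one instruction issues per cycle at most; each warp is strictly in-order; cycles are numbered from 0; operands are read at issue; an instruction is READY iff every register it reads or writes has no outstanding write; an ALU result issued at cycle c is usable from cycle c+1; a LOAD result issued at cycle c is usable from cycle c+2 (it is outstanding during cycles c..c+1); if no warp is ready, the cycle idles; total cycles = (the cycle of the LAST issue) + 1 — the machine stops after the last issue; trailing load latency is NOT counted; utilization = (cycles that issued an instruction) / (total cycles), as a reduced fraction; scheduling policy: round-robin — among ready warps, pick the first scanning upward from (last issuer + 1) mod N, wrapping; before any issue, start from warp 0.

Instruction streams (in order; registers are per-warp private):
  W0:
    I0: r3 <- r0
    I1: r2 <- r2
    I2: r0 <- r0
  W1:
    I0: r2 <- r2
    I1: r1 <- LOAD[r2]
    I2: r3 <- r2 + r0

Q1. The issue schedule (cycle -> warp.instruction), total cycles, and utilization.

cycle 0: W0.I0
cycle 1: W1.I0
cycle 2: W0.I1
cycle 3: W1.I1
cycle 4: W0.I2
cycle 5: W1.I2

Answer: 6 cycles, utilization 1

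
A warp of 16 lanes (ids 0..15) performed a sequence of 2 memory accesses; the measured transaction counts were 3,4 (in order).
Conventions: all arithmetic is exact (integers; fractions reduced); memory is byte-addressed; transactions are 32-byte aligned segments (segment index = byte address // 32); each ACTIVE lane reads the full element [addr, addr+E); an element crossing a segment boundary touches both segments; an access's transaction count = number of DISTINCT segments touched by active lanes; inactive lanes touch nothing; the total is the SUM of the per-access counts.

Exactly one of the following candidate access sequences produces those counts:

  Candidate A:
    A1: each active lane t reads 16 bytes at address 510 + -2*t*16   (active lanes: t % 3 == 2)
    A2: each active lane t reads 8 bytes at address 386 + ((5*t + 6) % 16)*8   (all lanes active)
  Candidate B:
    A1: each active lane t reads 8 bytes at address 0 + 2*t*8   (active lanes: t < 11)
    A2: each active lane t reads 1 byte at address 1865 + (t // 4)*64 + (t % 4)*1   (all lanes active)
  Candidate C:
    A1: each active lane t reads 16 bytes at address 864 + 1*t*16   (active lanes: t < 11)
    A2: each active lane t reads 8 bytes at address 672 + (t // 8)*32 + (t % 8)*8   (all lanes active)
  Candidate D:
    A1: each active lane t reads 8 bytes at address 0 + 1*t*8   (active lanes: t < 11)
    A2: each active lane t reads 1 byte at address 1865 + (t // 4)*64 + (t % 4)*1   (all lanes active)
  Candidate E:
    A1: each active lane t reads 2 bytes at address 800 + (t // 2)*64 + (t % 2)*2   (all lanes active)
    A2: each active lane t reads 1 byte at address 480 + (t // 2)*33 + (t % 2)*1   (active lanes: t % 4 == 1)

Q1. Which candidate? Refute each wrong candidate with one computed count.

A: A1 gives 10 transactions, not 3
B: A1 gives 6 transactions, not 3
C: A1 gives 6 transactions, not 3
E: A1 gives 8 transactions, not 3
D: all counts match (3,4)

Answer: D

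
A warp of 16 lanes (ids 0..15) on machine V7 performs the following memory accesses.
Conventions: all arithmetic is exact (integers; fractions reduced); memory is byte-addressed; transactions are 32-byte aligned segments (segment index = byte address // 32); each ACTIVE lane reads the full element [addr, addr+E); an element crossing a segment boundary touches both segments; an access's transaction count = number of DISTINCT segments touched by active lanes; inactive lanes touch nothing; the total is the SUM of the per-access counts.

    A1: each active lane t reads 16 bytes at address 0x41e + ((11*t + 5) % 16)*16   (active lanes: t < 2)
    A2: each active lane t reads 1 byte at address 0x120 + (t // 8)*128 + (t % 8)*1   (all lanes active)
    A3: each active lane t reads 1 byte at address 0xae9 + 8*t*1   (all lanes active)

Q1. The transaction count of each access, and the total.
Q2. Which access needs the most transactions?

A1: 3 transactions
A2: 2 transactions
A3: 5 transactions

Answer: 3,2,5; total 10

Answer: A3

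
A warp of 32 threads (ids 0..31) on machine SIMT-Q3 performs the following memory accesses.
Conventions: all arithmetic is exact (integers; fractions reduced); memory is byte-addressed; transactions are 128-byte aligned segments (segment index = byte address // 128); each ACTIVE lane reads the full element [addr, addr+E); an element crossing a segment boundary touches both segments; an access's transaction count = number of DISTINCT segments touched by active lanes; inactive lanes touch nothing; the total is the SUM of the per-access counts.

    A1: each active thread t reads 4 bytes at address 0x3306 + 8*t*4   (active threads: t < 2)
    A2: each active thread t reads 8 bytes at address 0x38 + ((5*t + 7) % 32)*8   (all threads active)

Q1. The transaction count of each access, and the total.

A1: 1 transaction
A2: 3 transactions

Answer: 1,3; total 4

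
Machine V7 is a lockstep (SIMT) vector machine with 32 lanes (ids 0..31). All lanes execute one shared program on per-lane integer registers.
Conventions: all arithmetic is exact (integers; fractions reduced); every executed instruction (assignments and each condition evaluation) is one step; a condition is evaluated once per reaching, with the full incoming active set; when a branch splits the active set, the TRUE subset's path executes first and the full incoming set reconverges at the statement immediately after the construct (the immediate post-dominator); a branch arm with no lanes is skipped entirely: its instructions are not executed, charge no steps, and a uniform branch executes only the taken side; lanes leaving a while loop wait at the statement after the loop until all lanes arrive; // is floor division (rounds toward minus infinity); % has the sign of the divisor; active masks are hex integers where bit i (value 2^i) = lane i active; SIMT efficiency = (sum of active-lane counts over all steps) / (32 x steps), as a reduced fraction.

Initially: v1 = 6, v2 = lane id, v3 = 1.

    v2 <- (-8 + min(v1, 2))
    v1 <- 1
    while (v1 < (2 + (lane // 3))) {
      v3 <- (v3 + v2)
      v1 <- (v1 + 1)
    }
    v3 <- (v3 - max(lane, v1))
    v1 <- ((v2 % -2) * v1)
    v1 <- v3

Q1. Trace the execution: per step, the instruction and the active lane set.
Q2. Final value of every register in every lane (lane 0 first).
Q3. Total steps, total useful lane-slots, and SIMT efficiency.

step 0: v2 <- (-8 + min(v1, 2))      0xffffffff
step 1: v1 <- 1                      0xffffffff
step 2: eval (v1 < (2 + (lane // 3))) 0xffffffff
step 3: v3 <- (v3 + v2)              0xffffffff
step 4: v1 <- (v1 + 1)               0xffffffff
step 5: eval (v1 < (2 + (lane // 3))) 0xffffffff
step 6: v3 <- (v3 + v2)              0xfffffff8
step 7: v1 <- (v1 + 1)               0xfffffff8
step 8: eval (v1 < (2 + (lane // 3))) 0xfffffff8
step 9: v3 <- (v3 + v2)              0xffffffc0
step 10: v1 <- (v1 + 1)               0xffffffc0
step 11: eval (v1 < (2 + (lane // 3))) 0xffffffc0
step 12: v3 <- (v3 + v2)              0xfffffe00
step 13: v1 <- (v1 + 1)               0xfffffe00
step 14: eval (v1 < (2 + (lane // 3))) 0xfffffe00
step 15: v3 <- (v3 + v2)              0xfffff000
step 16: v1 <- (v1 + 1)               0xfffff000
step 17: eval (v1 < (2 + (lane // 3))) 0xfffff000
step 18: v3 <- (v3 + v2)              0xffff8000
step 19: v1 <- (v1 + 1)               0xffff8000
step 20: eval (v1 < (2 + (lane // 3))) 0xffff8000
step 21: v3 <- (v3 + v2)              0xfffc0000
step 22: v1 <- (v1 + 1)               0xfffc0000
step 23: eval (v1 < (2 + (lane // 3))) 0xfffc0000
step 24: v3 <- (v3 + v2)              0xffe00000
step 25: v1 <- (v1 + 1)               0xffe00000
step 26: eval (v1 < (2 + (lane // 3))) 0xffe00000
step 27: v3 <- (v3 + v2)              0xff000000
step 28: v1 <- (v1 + 1)               0xff000000
step 29: eval (v1 < (2 + (lane // 3))) 0xff000000
step 30: v3 <- (v3 + v2)              0xf8000000
step 31: v1 <- (v1 + 1)               0xf8000000
step 32: eval (v1 < (2 + (lane // 3))) 0xf8000000
step 33: v3 <- (v3 + v2)              0xc0000000
step 34: v1 <- (v1 + 1)               0xc0000000
step 35: eval (v1 < (2 + (lane // 3))) 0xc0000000
step 36: v3 <- (v3 - max(lane, v1))   0xffffffff
step 37: v1 <- ((v2 % -2) * v1)       0xffffffff
step 38: v1 <- v3                     0xffffffff

Answer: 39 steps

v1: -7,-7,-7,-14,-15,-16,-23,-24,-25,-32,-33,-34,-41,-42,-43,-50,-51,-52,-59,-60,-61,-68,-69,-70,-77,-78,-79,-86,-87,-88,-95,-96
v2: -6,-6,-6,-6,-6,-6,-6,-6,-6,-6,-6,-6,-6,-6,-6,-6,-6,-6,-6,-6,-6,-6,-6,-6,-6,-6,-6,-6,-6,-6,-6,-6
v3: -7,-7,-7,-14,-15,-16,-23,-24,-25,-32,-33,-34,-41,-42,-43,-50,-51,-52,-59,-60,-61,-68,-69,-70,-77,-78,-79,-86,-87,-88,-95,-96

steps = 39; useful = 753; efficiency = 753/1248 = 251/416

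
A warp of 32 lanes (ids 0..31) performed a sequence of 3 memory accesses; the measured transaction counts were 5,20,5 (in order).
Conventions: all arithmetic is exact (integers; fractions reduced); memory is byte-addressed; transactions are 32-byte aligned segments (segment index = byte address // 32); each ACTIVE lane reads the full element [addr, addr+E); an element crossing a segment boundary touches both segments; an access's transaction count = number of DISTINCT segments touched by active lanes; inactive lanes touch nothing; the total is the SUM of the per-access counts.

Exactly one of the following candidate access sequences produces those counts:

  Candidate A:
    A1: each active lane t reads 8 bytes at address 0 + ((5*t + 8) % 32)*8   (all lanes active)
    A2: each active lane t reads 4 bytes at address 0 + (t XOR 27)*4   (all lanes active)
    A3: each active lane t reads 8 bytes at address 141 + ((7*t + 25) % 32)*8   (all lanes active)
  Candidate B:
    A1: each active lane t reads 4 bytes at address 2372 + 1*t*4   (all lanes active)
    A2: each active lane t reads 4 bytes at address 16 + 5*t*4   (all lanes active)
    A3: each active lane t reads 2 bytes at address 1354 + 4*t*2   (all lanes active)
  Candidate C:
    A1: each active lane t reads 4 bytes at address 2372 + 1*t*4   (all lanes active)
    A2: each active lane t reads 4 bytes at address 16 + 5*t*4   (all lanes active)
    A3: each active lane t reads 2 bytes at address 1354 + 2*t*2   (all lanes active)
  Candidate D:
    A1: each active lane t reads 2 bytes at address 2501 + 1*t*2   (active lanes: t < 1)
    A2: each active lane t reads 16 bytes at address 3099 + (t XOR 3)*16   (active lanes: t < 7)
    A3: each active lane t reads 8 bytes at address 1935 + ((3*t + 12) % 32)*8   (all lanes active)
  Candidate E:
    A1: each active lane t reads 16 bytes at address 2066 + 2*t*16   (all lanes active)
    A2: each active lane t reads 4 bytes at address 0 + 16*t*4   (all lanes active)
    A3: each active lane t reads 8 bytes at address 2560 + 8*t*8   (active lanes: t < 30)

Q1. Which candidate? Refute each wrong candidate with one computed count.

A: A1 gives 8 transactions, not 5
B: A3 gives 9 transactions, not 5
D: A1 gives 1 transaction, not 5
E: A1 gives 33 transactions, not 5
C: all counts match (5,20,5)

Answer: C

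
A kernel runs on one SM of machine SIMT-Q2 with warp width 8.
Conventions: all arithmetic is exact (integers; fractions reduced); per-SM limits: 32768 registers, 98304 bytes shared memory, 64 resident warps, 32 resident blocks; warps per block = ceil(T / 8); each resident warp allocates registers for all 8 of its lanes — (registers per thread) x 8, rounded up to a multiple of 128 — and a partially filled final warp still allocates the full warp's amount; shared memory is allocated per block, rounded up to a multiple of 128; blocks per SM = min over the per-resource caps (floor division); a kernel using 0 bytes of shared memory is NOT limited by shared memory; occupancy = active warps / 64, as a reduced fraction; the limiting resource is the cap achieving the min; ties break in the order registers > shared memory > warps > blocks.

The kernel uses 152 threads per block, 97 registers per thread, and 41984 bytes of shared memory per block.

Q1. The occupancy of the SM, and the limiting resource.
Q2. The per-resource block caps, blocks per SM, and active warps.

Answer: occupancy 19/64, limited by registers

registers: 1 block
shared memory: 2 blocks
warps: 3 blocks
blocks: 32 blocks

Answer: 1 block, 19 active warps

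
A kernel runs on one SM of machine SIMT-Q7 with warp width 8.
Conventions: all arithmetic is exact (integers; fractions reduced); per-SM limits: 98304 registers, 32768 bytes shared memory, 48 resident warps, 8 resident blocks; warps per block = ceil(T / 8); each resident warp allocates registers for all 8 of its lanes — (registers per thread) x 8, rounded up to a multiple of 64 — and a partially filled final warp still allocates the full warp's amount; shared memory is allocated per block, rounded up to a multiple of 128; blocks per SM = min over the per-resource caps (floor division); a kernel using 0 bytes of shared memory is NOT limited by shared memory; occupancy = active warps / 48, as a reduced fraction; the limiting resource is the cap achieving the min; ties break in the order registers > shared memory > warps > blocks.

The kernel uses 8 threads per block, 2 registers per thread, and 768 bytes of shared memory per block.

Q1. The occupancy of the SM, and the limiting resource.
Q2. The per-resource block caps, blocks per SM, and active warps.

Answer: occupancy 1/6, limited by blocks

registers: 1536 blocks
shared memory: 42 blocks
warps: 48 blocks
blocks: 8 blocks

Answer: 8 blocks, 8 active warps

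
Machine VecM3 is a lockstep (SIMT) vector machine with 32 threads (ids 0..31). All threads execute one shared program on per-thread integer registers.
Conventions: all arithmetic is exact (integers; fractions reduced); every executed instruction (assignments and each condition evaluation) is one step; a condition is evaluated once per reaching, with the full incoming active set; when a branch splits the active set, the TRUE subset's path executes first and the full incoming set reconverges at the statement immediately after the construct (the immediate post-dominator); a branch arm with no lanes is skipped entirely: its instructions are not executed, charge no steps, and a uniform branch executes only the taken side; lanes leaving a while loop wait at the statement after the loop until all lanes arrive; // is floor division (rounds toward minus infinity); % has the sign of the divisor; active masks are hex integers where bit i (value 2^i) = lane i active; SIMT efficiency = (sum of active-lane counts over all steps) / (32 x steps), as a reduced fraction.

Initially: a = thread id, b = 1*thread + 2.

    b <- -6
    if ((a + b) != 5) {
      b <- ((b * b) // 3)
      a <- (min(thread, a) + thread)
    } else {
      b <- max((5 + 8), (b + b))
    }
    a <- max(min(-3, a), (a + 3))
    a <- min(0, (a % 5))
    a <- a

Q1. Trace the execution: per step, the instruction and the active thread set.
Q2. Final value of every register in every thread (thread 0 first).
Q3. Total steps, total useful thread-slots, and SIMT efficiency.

step 0: b <- -6                      0xffffffff
step 1: eval ((a + b) != 5)          0xffffffff
step 2: b <- ((b * b) // 3)          0xfffff7ff
step 3: a <- (min(thread, a) + thread) 0xfffff7ff
step 4: b <- max((5 + 8), (b + b))   0x00000800
step 5: a <- max(min(-3, a), (a + 3)) 0xffffffff
step 6: a <- min(0, (a % 5))         0xffffffff
step 7: a <- a                       0xffffffff

Answer: 8 steps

a: 0,0,0,0,0,0,0,0,0,0,0,0,0,0,0,0,0,0,0,0,0,0,0,0,0,0,0,0,0,0,0,0
b: 12,12,12,12,12,12,12,12,12,12,12,13,12,12,12,12,12,12,12,12,12,12,12,12,12,12,12,12,12,12,12,12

steps = 8; useful = 223; efficiency = 223/256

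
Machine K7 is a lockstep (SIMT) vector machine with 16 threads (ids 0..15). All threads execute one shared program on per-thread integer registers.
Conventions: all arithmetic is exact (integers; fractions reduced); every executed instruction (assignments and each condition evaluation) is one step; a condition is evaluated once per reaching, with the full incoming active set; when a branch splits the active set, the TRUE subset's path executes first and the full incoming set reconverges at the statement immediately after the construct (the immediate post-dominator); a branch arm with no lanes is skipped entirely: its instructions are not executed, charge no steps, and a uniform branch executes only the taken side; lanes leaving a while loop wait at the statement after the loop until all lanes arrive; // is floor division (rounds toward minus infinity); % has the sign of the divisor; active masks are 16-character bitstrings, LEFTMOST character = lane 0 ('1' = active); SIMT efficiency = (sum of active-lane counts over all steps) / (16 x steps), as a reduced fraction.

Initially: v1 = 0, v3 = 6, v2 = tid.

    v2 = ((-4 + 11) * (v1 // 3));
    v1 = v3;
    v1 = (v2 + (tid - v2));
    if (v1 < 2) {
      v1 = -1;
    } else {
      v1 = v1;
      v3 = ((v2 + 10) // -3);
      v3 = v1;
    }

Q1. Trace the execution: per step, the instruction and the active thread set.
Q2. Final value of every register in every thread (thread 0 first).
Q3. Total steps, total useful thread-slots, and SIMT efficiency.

step 0: v2 <- ((-4 + 11) * (v1 // 3)) 1111111111111111
step 1: v1 <- v3                     1111111111111111
step 2: v1 <- (v2 + (tid - v2))      1111111111111111
step 3: eval (v1 < 2)                1111111111111111
step 4: v1 <- -1                     1100000000000000
step 5: v1 <- v1                     0011111111111111
step 6: v3 <- ((v2 + 10) // -3)      0011111111111111
step 7: v3 <- v1                     0011111111111111

Answer: 8 steps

v1: -1,-1,2,3,4,5,6,7,8,9,10,11,12,13,14,15
v3: 6,6,2,3,4,5,6,7,8,9,10,11,12,13,14,15
v2: 0,0,0,0,0,0,0,0,0,0,0,0,0,0,0,0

steps = 8; useful = 108; efficiency = 108/128 = 27/32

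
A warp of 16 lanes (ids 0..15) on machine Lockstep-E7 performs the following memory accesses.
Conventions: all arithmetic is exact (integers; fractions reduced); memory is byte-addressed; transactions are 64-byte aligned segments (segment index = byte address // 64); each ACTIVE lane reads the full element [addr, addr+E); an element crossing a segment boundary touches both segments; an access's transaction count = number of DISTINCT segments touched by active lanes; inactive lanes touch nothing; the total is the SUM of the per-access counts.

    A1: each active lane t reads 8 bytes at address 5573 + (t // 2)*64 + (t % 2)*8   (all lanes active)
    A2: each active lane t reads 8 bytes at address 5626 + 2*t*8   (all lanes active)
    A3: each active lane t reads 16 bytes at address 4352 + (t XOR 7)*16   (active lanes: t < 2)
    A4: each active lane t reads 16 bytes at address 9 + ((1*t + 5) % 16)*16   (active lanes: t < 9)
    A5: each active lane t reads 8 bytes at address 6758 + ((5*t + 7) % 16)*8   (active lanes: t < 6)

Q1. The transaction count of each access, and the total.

A1: 8 transactions
A2: 5 transactions
A3: 1 transaction
A4: 3 transactions
A5: 3 transactions

Answer: 8,5,1,3,3; total 20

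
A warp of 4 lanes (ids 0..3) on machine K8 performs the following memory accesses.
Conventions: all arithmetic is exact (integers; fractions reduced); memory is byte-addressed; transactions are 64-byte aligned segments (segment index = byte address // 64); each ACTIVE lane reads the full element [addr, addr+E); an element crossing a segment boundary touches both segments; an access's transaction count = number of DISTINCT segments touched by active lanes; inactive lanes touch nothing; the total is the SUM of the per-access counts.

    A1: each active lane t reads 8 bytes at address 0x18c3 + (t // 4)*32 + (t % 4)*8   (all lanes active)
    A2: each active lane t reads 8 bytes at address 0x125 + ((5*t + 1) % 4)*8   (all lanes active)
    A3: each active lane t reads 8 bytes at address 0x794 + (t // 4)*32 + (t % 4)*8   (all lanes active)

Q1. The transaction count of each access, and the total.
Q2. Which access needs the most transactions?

A1: 1 transaction
A2: 2 transactions
A3: 1 transaction

Answer: 1,2,1; total 4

Answer: A2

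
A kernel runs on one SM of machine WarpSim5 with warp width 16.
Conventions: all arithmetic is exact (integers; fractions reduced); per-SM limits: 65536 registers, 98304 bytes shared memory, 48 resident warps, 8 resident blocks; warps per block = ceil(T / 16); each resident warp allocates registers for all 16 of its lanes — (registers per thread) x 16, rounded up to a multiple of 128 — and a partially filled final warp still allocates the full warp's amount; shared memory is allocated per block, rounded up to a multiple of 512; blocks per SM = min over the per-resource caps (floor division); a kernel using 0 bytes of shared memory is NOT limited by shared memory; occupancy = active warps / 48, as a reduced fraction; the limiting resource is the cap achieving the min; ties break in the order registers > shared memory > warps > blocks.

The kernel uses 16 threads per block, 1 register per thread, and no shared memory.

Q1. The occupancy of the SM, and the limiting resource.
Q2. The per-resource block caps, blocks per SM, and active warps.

Answer: occupancy 1/6, limited by blocks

registers: 512 blocks
shared memory: no limit (kernel uses none)
warps: 48 blocks
blocks: 8 blocks

Answer: 8 blocks, 8 active warps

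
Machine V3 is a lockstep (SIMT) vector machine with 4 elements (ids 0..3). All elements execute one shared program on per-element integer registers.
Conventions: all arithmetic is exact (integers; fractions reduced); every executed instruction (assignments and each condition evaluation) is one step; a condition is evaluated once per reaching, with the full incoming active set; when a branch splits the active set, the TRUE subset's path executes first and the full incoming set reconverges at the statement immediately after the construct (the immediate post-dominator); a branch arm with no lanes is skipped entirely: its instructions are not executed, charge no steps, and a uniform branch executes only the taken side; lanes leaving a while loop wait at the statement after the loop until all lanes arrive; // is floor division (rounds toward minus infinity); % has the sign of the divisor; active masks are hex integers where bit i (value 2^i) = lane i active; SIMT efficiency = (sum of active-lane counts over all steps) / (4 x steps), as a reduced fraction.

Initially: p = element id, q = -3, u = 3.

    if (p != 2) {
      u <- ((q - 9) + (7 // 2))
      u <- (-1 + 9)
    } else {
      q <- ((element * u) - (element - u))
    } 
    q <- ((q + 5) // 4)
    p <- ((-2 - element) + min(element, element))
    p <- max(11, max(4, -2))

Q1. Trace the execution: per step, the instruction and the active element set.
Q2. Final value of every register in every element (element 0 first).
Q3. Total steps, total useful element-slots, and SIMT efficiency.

step 0: eval (p != 2)                0xf
step 1: u <- ((q - 9) + (7 // 2))    0xb
step 2: u <- (-1 + 9)                0xb
step 3: q <- ((element * u) - (element - u)) 0x4
step 4: q <- ((q + 5) // 4)          0xf
step 5: p <- ((-2 - element) + min(element, element)) 0xf
step 6: p <- max(11, max(4, -2))     0xf

Answer: 7 steps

p: 11,11,11,11
q: 0,0,3,0
u: 8,8,3,8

steps = 7; useful = 23; efficiency = 23/28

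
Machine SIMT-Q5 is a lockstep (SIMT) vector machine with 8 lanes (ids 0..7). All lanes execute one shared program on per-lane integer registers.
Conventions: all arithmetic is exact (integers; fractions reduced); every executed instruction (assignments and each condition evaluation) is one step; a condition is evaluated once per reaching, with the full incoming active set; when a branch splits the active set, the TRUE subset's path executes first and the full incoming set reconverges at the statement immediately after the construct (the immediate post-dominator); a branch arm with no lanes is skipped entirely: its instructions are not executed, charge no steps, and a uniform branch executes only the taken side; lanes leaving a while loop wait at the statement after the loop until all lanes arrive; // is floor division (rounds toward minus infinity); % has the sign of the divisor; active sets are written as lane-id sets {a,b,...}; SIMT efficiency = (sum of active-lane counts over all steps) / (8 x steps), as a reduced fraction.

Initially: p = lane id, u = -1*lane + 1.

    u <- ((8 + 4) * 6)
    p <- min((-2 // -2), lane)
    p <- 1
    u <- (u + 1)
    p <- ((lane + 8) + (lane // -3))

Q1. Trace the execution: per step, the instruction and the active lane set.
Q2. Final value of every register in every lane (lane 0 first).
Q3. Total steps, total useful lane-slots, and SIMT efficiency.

step 0: u <- ((8 + 4) * 6)           {0,1,2,3,4,5,6,7}
step 1: p <- min((-2 // -2), lane)   {0,1,2,3,4,5,6,7}
step 2: p <- 1                       {0,1,2,3,4,5,6,7}
step 3: u <- (u + 1)                 {0,1,2,3,4,5,6,7}
step 4: p <- ((lane + 8) + (lane // -3)) {0,1,2,3,4,5,6,7}

Answer: 5 steps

p: 8,8,9,10,10,11,12,12
u: 73,73,73,73,73,73,73,73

steps = 5; useful = 40; efficiency = 40/40 = 1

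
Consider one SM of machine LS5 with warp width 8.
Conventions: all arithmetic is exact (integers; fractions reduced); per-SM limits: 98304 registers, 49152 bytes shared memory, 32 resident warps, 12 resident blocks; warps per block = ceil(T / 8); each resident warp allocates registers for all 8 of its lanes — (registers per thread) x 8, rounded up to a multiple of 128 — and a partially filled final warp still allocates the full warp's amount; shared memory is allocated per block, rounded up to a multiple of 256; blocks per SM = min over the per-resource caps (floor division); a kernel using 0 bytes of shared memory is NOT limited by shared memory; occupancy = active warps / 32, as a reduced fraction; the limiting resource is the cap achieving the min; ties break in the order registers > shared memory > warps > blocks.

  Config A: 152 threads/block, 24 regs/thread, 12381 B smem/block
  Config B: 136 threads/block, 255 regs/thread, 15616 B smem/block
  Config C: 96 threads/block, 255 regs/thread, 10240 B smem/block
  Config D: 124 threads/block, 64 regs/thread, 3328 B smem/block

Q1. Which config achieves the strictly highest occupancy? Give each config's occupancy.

occupancies: A 19/32, B 17/32, C 3/4, D 1

Answer: D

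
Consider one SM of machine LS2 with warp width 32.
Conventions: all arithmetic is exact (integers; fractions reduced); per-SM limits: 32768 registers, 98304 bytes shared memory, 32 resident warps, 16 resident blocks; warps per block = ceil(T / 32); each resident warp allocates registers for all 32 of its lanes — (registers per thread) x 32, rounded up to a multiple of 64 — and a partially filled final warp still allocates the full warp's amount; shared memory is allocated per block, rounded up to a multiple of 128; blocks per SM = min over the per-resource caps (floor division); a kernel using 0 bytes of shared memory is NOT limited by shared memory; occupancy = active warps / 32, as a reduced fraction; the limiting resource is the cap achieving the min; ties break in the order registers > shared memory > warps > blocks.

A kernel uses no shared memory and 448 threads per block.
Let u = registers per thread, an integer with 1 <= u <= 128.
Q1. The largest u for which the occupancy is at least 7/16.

Answer: u = 72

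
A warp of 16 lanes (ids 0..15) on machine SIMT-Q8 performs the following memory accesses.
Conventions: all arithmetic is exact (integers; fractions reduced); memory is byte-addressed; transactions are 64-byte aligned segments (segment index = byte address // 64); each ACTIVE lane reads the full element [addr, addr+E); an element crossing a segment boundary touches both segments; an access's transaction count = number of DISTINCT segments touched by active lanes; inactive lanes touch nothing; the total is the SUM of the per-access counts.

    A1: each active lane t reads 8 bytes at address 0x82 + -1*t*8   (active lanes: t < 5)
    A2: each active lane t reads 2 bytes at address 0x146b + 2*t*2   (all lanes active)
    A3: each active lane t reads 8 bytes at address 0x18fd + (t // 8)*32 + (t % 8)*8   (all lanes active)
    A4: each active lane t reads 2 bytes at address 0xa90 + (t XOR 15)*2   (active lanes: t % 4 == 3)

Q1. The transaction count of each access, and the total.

A1: 2 transactions
A2: 2 transactions
A3: 3 transactions
A4: 1 transaction

Answer: 2,2,3,1; total 8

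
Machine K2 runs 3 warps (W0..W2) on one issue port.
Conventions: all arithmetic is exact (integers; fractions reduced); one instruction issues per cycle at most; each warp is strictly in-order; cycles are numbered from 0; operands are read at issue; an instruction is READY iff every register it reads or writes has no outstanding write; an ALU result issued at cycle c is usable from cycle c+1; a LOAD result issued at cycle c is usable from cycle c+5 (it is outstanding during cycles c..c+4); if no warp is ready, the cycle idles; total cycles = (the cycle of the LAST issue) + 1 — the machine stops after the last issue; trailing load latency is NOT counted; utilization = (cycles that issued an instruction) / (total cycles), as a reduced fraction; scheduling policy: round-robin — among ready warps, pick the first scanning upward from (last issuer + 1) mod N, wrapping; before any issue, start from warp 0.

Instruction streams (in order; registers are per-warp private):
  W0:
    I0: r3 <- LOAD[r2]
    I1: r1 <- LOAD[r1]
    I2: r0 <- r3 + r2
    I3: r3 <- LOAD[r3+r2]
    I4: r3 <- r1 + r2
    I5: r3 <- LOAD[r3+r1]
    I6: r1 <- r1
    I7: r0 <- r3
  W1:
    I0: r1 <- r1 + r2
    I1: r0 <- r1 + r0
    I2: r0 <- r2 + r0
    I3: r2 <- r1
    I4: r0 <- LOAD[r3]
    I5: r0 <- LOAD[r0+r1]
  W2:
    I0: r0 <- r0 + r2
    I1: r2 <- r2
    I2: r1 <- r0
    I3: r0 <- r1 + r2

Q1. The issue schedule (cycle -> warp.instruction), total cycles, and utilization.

cycle 0: W0.I0
cycle 1: W1.I0
cycle 2: W2.I0
cycle 3: W0.I1
cycle 4: W1.I1
cycle 5: W2.I1
cycle 6: W0.I2
cycle 7: W1.I2
cycle 8: W2.I2
cycle 9: W0.I3
cycle 10: W1.I3
cycle 11: W2.I3
cycle 12: W1.I4
cycle 13: idle
cycle 14: W0.I4
cycle 15: W0.I5
cycle 16: W0.I6
cycle 17: W1.I5
cycle 18: idle
cycle 19: idle
cycle 20: W0.I7

Answer: 21 cycles, utilization 6/7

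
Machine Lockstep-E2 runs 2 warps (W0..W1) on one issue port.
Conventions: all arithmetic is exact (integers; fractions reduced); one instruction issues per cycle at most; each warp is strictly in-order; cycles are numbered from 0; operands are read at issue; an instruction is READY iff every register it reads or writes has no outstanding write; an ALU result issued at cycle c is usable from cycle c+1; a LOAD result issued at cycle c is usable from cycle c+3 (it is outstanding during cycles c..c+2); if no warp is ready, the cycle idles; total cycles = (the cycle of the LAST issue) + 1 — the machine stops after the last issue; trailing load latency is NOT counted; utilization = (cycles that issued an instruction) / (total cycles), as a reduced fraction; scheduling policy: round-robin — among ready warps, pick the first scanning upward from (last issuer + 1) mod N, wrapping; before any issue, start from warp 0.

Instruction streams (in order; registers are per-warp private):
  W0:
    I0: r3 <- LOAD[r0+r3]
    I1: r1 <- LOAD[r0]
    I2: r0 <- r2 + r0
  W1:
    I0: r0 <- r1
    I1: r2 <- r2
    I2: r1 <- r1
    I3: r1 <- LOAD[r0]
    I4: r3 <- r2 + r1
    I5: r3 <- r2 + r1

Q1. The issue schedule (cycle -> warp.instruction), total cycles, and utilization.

cycle 0: W0.I0
cycle 1: W1.I0
cycle 2: W0.I1
cycle 3: W1.I1
cycle 4: W0.I2
cycle 5: W1.I2
cycle 6: W1.I3
cycle 7: idle
cycle 8: idle
cycle 9: W1.I4
cycle 10: W1.I5

Answer: 11 cycles, utilization 9/11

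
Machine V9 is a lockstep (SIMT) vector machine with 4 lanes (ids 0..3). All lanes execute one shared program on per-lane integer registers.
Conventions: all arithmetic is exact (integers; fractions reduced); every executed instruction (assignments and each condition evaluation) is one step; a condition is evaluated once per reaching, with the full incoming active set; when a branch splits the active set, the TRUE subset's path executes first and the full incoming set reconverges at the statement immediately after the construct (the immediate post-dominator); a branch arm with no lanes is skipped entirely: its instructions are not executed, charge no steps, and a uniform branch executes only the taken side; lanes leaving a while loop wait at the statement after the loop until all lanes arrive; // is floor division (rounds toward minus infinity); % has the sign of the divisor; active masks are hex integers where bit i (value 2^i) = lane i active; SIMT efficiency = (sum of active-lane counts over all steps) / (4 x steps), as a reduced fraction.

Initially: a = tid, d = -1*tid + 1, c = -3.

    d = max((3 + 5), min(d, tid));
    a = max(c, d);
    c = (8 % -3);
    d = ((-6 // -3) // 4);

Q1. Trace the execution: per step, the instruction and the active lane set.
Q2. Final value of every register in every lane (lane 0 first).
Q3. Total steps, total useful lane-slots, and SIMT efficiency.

step 0: d <- max((3 + 5), min(d, tid)) 0xf
step 1: a <- max(c, d)               0xf
step 2: c <- (8 % -3)                0xf
step 3: d <- ((-6 // -3) // 4)       0xf

Answer: 4 steps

a: 8,8,8,8
d: 0,0,0,0
c: -1,-1,-1,-1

steps = 4; useful = 16; efficiency = 16/16 = 1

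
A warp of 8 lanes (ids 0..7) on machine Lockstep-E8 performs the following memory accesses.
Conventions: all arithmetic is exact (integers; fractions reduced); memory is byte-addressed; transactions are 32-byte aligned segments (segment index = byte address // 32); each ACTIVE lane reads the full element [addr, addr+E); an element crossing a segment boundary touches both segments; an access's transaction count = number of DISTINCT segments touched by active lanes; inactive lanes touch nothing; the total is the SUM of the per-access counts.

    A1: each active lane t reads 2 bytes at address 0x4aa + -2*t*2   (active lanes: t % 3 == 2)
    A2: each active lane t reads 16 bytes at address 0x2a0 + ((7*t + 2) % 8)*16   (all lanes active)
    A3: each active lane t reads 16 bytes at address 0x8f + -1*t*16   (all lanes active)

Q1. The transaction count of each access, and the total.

A1: 2 transactions
A2: 4 transactions
A3: 5 transactions

Answer: 2,4,5; total 11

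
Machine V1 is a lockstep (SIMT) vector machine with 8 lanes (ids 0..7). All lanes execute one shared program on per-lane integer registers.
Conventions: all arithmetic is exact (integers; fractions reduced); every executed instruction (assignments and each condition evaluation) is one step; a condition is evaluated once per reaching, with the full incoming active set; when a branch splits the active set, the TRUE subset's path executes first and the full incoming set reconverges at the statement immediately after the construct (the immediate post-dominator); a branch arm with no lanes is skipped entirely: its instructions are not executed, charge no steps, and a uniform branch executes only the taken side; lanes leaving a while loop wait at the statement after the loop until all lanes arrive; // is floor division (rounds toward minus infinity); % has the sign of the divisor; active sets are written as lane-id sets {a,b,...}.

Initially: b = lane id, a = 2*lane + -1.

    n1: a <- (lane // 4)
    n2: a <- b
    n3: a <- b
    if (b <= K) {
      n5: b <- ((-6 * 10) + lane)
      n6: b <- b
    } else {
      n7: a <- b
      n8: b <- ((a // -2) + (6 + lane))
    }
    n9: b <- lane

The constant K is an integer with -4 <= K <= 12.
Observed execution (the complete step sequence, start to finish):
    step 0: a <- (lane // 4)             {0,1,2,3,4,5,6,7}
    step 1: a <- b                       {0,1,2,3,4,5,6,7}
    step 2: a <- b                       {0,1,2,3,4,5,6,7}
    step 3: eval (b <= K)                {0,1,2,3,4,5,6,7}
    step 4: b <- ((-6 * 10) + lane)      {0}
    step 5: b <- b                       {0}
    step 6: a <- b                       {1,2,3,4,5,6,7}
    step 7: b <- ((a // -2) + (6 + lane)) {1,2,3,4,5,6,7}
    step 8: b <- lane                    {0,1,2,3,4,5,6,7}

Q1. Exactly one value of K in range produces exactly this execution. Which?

Answer: K = 0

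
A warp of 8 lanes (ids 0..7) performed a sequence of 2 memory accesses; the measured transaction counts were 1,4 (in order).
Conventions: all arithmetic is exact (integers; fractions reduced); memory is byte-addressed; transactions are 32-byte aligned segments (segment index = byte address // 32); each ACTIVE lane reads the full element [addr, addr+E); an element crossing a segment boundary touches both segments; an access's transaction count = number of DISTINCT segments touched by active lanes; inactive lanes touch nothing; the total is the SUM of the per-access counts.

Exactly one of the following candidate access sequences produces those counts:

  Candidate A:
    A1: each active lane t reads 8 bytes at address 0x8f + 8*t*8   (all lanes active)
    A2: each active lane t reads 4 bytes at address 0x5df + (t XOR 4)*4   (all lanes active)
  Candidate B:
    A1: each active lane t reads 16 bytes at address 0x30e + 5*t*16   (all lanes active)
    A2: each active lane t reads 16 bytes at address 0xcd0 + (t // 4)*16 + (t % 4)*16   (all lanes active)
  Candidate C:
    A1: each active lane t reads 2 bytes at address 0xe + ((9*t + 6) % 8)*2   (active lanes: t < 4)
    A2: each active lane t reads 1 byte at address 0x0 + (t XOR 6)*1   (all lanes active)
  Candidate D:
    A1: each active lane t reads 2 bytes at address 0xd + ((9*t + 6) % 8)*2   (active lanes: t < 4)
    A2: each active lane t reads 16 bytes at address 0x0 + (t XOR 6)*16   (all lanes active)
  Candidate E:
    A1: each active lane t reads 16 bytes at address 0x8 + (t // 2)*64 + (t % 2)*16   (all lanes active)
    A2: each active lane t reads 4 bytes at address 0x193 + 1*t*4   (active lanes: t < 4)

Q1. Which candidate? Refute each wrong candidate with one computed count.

A: A1 gives 8 transactions, not 1
B: A1 gives 12 transactions, not 1
C: A2 gives 1 transaction, not 4
E: A1 gives 8 transactions, not 1
D: all counts match (1,4)

Answer: D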